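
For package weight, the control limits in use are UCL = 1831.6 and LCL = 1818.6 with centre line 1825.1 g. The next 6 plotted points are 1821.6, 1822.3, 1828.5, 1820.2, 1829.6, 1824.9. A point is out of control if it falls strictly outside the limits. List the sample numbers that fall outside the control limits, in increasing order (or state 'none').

All 6 points lie within [1818.6, 1831.6].

none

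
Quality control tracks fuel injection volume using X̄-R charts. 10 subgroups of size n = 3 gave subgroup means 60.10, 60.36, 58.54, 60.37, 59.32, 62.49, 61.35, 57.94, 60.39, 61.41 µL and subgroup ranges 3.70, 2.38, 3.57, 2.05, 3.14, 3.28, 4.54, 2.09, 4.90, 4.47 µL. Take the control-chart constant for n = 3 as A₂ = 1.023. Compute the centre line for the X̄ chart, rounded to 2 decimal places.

X̄̄ = (60.10 + 60.36 + 58.54 + 60.37 + 59.32 + 62.49 + 61.35 + 57.94 + 60.39 + 61.41) / 10 = 602.2700 / 10 = 60.2270
CL = X̄̄ = 60.2270

60.23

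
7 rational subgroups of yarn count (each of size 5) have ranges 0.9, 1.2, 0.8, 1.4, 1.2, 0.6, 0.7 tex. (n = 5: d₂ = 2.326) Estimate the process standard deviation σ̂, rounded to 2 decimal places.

R̄ = (0.9 + 1.2 + 0.8 + 1.4 + 1.2 + 0.6 + 0.7) / 7 = 0.9714
σ̂ = R̄ / d₂ = 0.9714 / 2.326 = 0.4176

0.42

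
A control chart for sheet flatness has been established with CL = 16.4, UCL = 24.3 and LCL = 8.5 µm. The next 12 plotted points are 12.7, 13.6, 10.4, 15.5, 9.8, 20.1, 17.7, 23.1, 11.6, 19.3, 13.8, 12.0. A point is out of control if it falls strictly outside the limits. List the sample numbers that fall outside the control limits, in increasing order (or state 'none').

none

All 12 points lie within [8.5, 24.3].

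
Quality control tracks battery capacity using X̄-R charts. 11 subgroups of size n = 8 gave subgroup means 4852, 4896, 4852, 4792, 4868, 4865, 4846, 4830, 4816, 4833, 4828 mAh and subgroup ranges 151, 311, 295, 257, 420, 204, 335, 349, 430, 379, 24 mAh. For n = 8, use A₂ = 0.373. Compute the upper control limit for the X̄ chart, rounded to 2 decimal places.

X̄̄ = (4852 + 4896 + 4852 + 4792 + 4868 + 4865 + 4846 + 4830 + 4816 + 4833 + 4828) / 11 = 53278.0000 / 11 = 4843.4545
R̄ = (151 + 311 + 295 + 257 + 420 + 204 + 335 + 349 + 430 + 379 + 24) / 11 = 3155.0000 / 11 = 286.8182
UCL = X̄̄ + A₂·R̄ = 4843.4545 + 0.373 × 286.8182 = 4950.4377

4950.44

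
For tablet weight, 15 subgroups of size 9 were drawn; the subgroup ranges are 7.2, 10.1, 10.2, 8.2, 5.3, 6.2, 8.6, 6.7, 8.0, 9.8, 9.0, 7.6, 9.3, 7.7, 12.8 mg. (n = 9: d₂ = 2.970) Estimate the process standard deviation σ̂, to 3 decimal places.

2.844

R̄ = (7.2 + 10.1 + 10.2 + 8.2 + 5.3 + 6.2 + 8.6 + 6.7 + 8.0 + 9.8 + 9.0 + 7.6 + 9.3 + 7.7 + 12.8) / 15 = 8.4467
σ̂ = R̄ / d₂ = 8.4467 / 2.970 = 2.8440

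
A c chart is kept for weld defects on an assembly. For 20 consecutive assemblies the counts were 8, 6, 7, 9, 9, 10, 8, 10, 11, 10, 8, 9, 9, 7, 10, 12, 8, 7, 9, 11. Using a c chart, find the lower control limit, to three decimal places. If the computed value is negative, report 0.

0.000

c̄ = (8 + 6 + 7 + 9 + 9 + 10 + 8 + 10 + 11 + 10 + 8 + 9 + 9 + 7 + 10 + 12 + 8 + 7 + 9 + 11) / 20 = 178 / 20 = 8.9000
LCL = c̄ − 3√c̄ = 8.9000 − 3 × 2.9833 = -0.0499 → 0 (cannot be negative)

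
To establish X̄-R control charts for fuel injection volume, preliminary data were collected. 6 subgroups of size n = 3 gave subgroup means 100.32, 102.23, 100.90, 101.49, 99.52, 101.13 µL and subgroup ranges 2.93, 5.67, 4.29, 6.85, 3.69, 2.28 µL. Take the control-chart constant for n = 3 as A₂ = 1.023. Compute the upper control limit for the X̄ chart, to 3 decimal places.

105.315

X̄̄ = (100.32 + 102.23 + 100.90 + 101.49 + 99.52 + 101.13) / 6 = 605.5900 / 6 = 100.9317
R̄ = (2.93 + 5.67 + 4.29 + 6.85 + 3.69 + 2.28) / 6 = 25.7100 / 6 = 4.2850
UCL = X̄̄ + A₂·R̄ = 100.9317 + 1.023 × 4.2850 = 105.3152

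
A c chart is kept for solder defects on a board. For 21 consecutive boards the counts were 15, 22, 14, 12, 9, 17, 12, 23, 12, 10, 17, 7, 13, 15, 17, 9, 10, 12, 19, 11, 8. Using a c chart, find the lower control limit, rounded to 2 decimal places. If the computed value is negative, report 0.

2.49

c̄ = (15 + 22 + 14 + 12 + 9 + 17 + 12 + 23 + 12 + 10 + 17 + 7 + 13 + 15 + 17 + 9 + 10 + 12 + 19 + 11 + 8) / 21 = 284 / 21 = 13.5238
LCL = c̄ − 3√c̄ = 13.5238 − 3 × 3.6775 = 2.4914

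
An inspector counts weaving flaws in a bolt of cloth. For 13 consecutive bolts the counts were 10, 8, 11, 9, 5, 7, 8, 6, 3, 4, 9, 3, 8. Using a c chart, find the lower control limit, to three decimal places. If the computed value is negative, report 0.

0.000

c̄ = (10 + 8 + 11 + 9 + 5 + 7 + 8 + 6 + 3 + 4 + 9 + 3 + 8) / 13 = 91 / 13 = 7.0000
LCL = c̄ − 3√c̄ = 7.0000 − 3 × 2.6458 = -0.9373 → 0 (cannot be negative)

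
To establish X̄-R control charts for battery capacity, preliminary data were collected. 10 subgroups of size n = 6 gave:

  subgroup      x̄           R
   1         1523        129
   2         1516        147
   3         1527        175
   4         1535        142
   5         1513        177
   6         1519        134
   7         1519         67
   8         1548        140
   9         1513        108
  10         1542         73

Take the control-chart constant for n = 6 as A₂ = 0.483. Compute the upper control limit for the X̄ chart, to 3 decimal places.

1587.904

X̄̄ = (1523 + 1516 + 1527 + 1535 + 1513 + 1519 + 1519 + 1548 + 1513 + 1542) / 10 = 15255.0000 / 10 = 1525.5000
R̄ = (129 + 147 + 175 + 142 + 177 + 134 + 67 + 140 + 108 + 73) / 10 = 1292.0000 / 10 = 129.2000
UCL = X̄̄ + A₂·R̄ = 1525.5000 + 0.483 × 129.2000 = 1587.9036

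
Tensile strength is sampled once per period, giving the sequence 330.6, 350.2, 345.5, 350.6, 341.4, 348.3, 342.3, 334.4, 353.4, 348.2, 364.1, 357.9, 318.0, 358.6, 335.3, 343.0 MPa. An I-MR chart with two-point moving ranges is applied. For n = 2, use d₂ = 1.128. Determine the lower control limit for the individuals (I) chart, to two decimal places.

X̄ = (330.6 + 350.2 + 345.5 + 350.6 + 341.4 + 348.3 + 342.3 + 334.4 + 353.4 + 348.2 + 364.1 + 357.9 + 318.0 + 358.6 + 335.3 + 343.0) / 16 = 345.1125
Moving ranges: 19.6, 4.7, 5.1, 9.2, 6.9, 6.0, 7.9, 19.0, 5.2, 15.9, 6.2, 39.9, 40.6, 23.3, 7.7; M̄R̄ = 217.2000 / 15 = 14.4800
LCL = X̄ − 3·M̄R̄/d₂ = 345.1125 − 3 × 14.4800 / 1.128 = 306.6019

306.60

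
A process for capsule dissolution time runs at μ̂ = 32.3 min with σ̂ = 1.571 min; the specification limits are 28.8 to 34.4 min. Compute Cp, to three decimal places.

Cp = (USL − LSL) / (6σ̂) = (34.4 − 28.8) / (6 × 1.571) = 5.6000 / 9.4260 = 0.5941

0.594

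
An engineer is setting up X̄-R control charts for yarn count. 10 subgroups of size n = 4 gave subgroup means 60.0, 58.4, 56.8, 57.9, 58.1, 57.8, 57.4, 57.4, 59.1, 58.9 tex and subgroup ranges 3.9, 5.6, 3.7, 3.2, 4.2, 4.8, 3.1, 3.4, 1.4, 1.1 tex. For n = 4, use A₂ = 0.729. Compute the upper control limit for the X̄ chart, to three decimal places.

X̄̄ = (60.0 + 58.4 + 56.8 + 57.9 + 58.1 + 57.8 + 57.4 + 57.4 + 59.1 + 58.9) / 10 = 581.8000 / 10 = 58.1800
R̄ = (3.9 + 5.6 + 3.7 + 3.2 + 4.2 + 4.8 + 3.1 + 3.4 + 1.4 + 1.1) / 10 = 34.4000 / 10 = 3.4400
UCL = X̄̄ + A₂·R̄ = 58.1800 + 0.729 × 3.4400 = 60.6878

60.688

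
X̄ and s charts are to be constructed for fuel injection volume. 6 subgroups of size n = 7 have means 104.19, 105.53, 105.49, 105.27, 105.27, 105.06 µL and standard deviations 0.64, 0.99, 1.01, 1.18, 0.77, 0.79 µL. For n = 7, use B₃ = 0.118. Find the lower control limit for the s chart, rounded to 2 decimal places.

0.11

s̄ = (0.64 + 0.99 + 1.01 + 1.18 + 0.77 + 0.79) / 6 = 0.8967
LCL_s = B₃·s̄ = 0.118 × 0.8967 = 0.1058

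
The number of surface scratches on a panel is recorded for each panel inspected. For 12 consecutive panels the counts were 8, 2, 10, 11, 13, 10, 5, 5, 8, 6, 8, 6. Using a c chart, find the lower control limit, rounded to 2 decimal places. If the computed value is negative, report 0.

c̄ = (8 + 2 + 10 + 11 + 13 + 10 + 5 + 5 + 8 + 6 + 8 + 6) / 12 = 92 / 12 = 7.6667
LCL = c̄ − 3√c̄ = 7.6667 − 3 × 2.7689 = -0.6400 → 0 (cannot be negative)

0.00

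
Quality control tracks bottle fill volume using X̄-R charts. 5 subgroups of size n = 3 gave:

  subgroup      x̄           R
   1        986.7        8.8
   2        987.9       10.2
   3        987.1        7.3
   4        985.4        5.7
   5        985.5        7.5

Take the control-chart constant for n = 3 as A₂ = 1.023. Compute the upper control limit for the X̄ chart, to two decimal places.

994.60

X̄̄ = (986.7 + 987.9 + 987.1 + 985.4 + 985.5) / 5 = 4932.6000 / 5 = 986.5200
R̄ = (8.8 + 10.2 + 7.3 + 5.7 + 7.5) / 5 = 39.5000 / 5 = 7.9000
UCL = X̄̄ + A₂·R̄ = 986.5200 + 1.023 × 7.9000 = 994.6017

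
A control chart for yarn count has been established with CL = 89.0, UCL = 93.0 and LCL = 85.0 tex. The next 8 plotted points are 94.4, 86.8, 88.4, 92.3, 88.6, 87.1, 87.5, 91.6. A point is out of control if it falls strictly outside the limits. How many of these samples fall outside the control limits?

Compare each point to [85.0, 93.0]: sample 1 = 94.4 > UCL.

1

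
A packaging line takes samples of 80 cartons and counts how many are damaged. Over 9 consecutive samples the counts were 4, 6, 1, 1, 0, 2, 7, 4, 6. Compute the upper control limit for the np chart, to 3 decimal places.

8.891

p̄ = Σdᵢ / (k·n) = 31 / (9 × 80) = 0.04306
UCL = np̄ + 3·√(np̄(1−p̄)) = 3.4444 + 3 × √(3.4444×0.95694) = 3.4444 + 3 × 1.8155 = 8.8910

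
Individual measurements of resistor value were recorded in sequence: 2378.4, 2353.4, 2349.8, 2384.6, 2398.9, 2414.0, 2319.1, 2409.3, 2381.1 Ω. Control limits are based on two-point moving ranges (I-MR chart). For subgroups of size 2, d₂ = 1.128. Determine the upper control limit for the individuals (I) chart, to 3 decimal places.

X̄ = (2378.4 + 2353.4 + 2349.8 + 2384.6 + 2398.9 + 2414.0 + 2319.1 + 2409.3 + 2381.1) / 9 = 2376.5111
Moving ranges: 25.0, 3.6, 34.8, 14.3, 15.1, 94.9, 90.2, 28.2; M̄R̄ = 306.1000 / 8 = 38.2625
UCL = X̄ + 3·M̄R̄/d₂ = 2376.5111 + 3 × 38.2625 / 1.128 = 2478.2731

2478.273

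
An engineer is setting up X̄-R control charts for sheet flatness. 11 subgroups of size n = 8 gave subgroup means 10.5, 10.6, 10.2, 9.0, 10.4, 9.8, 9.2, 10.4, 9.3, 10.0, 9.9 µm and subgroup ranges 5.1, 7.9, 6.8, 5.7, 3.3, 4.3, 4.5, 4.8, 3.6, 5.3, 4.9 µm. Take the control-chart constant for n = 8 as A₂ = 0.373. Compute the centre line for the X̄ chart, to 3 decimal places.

9.936

X̄̄ = (10.5 + 10.6 + 10.2 + 9.0 + 10.4 + 9.8 + 9.2 + 10.4 + 9.3 + 10.0 + 9.9) / 11 = 109.3000 / 11 = 9.9364
CL = X̄̄ = 9.9364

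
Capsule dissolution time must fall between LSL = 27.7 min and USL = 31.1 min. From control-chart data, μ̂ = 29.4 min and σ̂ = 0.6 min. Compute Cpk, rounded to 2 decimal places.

Cpu = (USL − μ̂) / (3σ̂) = (31.1 − 29.4) / (3 × 0.6) = 0.9444; Cpl = (μ̂ − LSL) / (3σ̂) = (29.4 − 27.7) / (3 × 0.6) = 0.9444; Cpk = min(Cpu, Cpl) = 0.9444

0.94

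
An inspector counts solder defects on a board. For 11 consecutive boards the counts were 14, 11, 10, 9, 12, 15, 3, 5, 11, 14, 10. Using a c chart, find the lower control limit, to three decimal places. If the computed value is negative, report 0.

0.706

c̄ = (14 + 11 + 10 + 9 + 12 + 15 + 3 + 5 + 11 + 14 + 10) / 11 = 114 / 11 = 10.3636
LCL = c̄ − 3√c̄ = 10.3636 − 3 × 3.2193 = 0.7059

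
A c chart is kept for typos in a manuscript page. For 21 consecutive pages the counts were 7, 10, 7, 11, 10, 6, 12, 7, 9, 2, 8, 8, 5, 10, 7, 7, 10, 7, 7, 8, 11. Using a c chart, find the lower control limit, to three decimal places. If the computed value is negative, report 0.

c̄ = (7 + 10 + 7 + 11 + 10 + 6 + 12 + 7 + 9 + 2 + 8 + 8 + 5 + 10 + 7 + 7 + 10 + 7 + 7 + 8 + 11) / 21 = 169 / 21 = 8.0476
LCL = c̄ − 3√c̄ = 8.0476 − 3 × 2.8368 = -0.4629 → 0 (cannot be negative)

0.000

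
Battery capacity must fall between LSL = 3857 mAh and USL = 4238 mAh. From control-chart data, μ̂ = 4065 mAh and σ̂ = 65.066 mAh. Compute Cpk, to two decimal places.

0.89

Cpu = (USL − μ̂) / (3σ̂) = (4238 − 4065) / (3 × 65.066) = 0.8863; Cpl = (μ̂ − LSL) / (3σ̂) = (4065 − 3857) / (3 × 65.066) = 1.0656; Cpk = min(Cpu, Cpl) = 0.8863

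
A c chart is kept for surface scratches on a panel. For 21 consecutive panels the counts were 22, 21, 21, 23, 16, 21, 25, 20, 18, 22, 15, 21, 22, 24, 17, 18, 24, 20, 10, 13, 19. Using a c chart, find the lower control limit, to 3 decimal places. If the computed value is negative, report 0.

6.331

c̄ = (22 + 21 + 21 + 23 + 16 + 21 + 25 + 20 + 18 + 22 + 15 + 21 + 22 + 24 + 17 + 18 + 24 + 20 + 10 + 13 + 19) / 21 = 412 / 21 = 19.6190
LCL = c̄ − 3√c̄ = 19.6190 − 3 × 4.4293 = 6.3310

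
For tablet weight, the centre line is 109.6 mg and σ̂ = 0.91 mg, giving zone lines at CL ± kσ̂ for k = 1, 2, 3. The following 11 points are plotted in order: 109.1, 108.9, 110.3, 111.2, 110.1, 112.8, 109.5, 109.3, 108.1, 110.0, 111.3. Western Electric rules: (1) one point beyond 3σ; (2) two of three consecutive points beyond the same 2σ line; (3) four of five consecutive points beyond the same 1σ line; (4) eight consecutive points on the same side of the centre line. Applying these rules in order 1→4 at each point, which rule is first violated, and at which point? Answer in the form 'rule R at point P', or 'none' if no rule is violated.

Zone of each point (C = within 1σ̂, B = 1σ̂–2σ̂, A = 2σ̂–3σ̂, * = beyond 3σ̂; sign = side of CL): 1:-C, 2:-C, 3:+C, 4:+B, 5:+C, 6:+*, 7:-C, 8:-C, 9:-B, 10:+C, 11:+B
Rule 1 (one point beyond the 3σ limits) is satisfied at point 6.

rule 1 at point 6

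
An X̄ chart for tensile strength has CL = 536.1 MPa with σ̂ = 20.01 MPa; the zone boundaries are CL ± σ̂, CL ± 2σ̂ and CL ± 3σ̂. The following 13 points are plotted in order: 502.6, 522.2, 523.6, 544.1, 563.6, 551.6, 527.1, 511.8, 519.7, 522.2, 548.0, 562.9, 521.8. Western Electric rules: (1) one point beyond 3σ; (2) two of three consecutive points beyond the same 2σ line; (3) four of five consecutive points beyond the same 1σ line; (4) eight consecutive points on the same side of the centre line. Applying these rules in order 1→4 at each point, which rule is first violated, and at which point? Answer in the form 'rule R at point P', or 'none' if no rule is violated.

Zone of each point (C = within 1σ̂, B = 1σ̂–2σ̂, A = 2σ̂–3σ̂, * = beyond 3σ̂; sign = side of CL): 1:-B, 2:-C, 3:-C, 4:+C, 5:+B, 6:+C, 7:-C, 8:-B, 9:-C, 10:-C, 11:+C, 12:+B, 13:-C
No rule fires across all 13 points.

none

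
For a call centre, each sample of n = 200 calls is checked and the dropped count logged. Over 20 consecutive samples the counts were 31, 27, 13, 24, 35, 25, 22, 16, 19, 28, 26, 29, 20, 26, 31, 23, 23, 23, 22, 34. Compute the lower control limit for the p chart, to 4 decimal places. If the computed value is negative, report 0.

0.0543

p̄ = Σdᵢ / (k·n) = 497 / (20 × 200) = 0.12425
LCL = p̄ − 3·√(p̄(1−p̄)/n) = 0.12425 − 3 × 0.02333 = 0.05427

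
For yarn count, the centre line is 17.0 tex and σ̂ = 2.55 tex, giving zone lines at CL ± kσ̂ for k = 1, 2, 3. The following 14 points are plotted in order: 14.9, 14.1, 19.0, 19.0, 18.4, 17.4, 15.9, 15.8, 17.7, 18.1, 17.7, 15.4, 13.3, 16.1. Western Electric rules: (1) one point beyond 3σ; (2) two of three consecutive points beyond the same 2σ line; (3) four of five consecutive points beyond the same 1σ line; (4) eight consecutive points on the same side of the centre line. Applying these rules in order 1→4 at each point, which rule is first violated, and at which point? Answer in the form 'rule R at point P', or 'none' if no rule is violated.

Zone of each point (C = within 1σ̂, B = 1σ̂–2σ̂, A = 2σ̂–3σ̂, * = beyond 3σ̂; sign = side of CL): 1:-C, 2:-B, 3:+C, 4:+C, 5:+C, 6:+C, 7:-C, 8:-C, 9:+C, 10:+C, 11:+C, 12:-C, 13:-B, 14:-C
No rule fires across all 14 points.

none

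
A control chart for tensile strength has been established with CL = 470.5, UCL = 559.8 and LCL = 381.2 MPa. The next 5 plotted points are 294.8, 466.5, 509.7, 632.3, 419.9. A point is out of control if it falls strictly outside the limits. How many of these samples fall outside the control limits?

2

Compare each point to [381.2, 559.8]: sample 1 = 294.8 < LCL; sample 4 = 632.3 > UCL.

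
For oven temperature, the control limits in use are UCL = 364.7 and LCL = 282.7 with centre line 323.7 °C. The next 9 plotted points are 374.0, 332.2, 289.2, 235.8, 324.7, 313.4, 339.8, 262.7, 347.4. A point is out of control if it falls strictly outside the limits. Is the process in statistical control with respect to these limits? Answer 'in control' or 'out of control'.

out of control

Compare each point to [282.7, 364.7]: sample 1 = 374.0 > UCL; sample 4 = 235.8 < LCL; sample 8 = 262.7 < LCL.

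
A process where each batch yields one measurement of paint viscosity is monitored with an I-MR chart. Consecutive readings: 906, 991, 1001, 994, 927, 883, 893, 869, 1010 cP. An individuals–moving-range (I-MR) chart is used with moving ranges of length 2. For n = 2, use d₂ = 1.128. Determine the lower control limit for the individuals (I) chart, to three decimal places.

X̄ = (906 + 991 + 1001 + 994 + 927 + 883 + 893 + 869 + 1010) / 9 = 941.5556
Moving ranges: 85, 10, 7, 67, 44, 10, 24, 141; M̄R̄ = 388.0000 / 8 = 48.5000
LCL = X̄ − 3·M̄R̄/d₂ = 941.5556 − 3 × 48.5000 / 1.128 = 812.5662

812.566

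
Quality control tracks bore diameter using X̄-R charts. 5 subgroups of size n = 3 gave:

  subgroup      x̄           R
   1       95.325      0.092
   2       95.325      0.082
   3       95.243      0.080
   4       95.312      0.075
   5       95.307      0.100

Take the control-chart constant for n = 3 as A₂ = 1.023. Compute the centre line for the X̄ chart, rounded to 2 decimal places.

X̄̄ = (95.325 + 95.325 + 95.243 + 95.312 + 95.307) / 5 = 476.5120 / 5 = 95.3024
CL = X̄̄ = 95.3024

95.30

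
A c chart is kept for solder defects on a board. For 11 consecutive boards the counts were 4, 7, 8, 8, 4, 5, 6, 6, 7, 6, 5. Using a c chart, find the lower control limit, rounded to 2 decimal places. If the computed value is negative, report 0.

c̄ = (4 + 7 + 8 + 8 + 4 + 5 + 6 + 6 + 7 + 6 + 5) / 11 = 66 / 11 = 6.0000
LCL = c̄ − 3√c̄ = 6.0000 − 3 × 2.4495 = -1.3485 → 0 (cannot be negative)

0.00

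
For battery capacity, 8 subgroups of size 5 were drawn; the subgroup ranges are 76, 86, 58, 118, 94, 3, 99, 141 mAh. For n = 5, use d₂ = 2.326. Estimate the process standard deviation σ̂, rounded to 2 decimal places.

36.27

R̄ = (76 + 86 + 58 + 118 + 94 + 3 + 99 + 141) / 8 = 84.3750
σ̂ = R̄ / d₂ = 84.3750 / 2.326 = 36.2747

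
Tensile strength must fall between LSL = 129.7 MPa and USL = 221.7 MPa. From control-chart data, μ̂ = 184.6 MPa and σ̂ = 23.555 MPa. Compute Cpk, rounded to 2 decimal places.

Cpu = (USL − μ̂) / (3σ̂) = (221.7 − 184.6) / (3 × 23.555) = 0.5250; Cpl = (μ̂ − LSL) / (3σ̂) = (184.6 − 129.7) / (3 × 23.555) = 0.7769; Cpk = min(Cpu, Cpl) = 0.5250

0.53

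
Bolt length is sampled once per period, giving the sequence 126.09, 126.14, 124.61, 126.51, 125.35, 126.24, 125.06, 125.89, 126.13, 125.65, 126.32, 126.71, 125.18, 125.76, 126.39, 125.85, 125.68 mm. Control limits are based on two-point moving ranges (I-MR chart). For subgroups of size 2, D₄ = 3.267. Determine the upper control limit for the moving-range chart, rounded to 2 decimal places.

2.61

Moving ranges: 0.05, 1.53, 1.90, 1.16, 0.89, 1.18, 0.83, 0.24, 0.48, 0.67, 0.39, 1.53, 0.58, 0.63, 0.54, 0.17; M̄R̄ = 12.7700 / 16 = 0.7981
UCL_MR = D₄·M̄R̄ = 3.267 × 0.7981 = 2.6075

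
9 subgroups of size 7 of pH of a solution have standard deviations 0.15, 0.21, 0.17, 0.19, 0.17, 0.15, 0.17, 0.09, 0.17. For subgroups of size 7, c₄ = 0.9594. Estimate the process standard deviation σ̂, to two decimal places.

s̄ = (0.15 + 0.21 + 0.17 + 0.19 + 0.17 + 0.15 + 0.17 + 0.09 + 0.17) / 9 = 0.1633
σ̂ = s̄ / c₄ = 0.1633 / 0.9594 = 0.1702

0.17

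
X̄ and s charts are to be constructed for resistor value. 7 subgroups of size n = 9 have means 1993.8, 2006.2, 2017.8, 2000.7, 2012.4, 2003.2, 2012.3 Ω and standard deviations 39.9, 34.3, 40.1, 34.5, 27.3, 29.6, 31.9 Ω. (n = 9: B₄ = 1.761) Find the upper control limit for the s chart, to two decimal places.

59.77

s̄ = (39.9 + 34.3 + 40.1 + 34.5 + 27.3 + 29.6 + 31.9) / 7 = 33.9429
UCL_s = B₄·s̄ = 1.761 × 33.9429 = 59.7734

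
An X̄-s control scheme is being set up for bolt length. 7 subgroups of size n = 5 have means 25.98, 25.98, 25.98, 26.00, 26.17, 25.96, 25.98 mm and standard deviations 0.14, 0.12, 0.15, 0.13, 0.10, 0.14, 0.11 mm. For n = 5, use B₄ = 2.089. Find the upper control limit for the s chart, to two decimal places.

s̄ = (0.14 + 0.12 + 0.15 + 0.13 + 0.10 + 0.14 + 0.11) / 7 = 0.1271
UCL_s = B₄·s̄ = 2.089 × 0.1271 = 0.2656

0.27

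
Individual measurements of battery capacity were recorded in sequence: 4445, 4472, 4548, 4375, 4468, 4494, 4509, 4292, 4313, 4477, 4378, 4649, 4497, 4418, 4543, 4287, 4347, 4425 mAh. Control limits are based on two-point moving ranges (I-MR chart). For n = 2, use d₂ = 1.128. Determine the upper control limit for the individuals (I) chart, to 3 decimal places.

X̄ = (4445 + 4472 + 4548 + 4375 + 4468 + 4494 + 4509 + 4292 + 4313 + 4477 + 4378 + 4649 + 4497 + 4418 + 4543 + 4287 + 4347 + 4425) / 18 = 4440.9444
Moving ranges: 27, 76, 173, 93, 26, 15, 217, 21, 164, 99, 271, 152, 79, 125, 256, 60, 78; M̄R̄ = 1932.0000 / 17 = 113.6471
UCL = X̄ + 3·M̄R̄/d₂ = 4440.9444 + 3 × 113.6471 / 1.128 = 4743.1973

4743.197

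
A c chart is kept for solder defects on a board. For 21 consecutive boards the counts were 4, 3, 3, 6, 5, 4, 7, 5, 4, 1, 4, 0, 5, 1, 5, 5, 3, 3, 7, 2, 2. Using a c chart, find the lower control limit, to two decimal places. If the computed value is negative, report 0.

0.00

c̄ = (4 + 3 + 3 + 6 + 5 + 4 + 7 + 5 + 4 + 1 + 4 + 0 + 5 + 1 + 5 + 5 + 3 + 3 + 7 + 2 + 2) / 21 = 79 / 21 = 3.7619
LCL = c̄ − 3√c̄ = 3.7619 − 3 × 1.9396 = -2.0568 → 0 (cannot be negative)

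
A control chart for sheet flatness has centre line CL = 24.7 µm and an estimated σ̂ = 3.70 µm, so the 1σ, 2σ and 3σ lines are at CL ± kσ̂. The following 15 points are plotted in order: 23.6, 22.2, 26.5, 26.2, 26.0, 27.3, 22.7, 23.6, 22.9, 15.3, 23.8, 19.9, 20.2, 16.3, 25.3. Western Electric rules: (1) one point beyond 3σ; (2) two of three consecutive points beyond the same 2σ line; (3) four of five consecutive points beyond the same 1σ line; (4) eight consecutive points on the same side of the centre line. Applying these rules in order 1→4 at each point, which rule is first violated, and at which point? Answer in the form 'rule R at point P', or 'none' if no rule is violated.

Zone of each point (C = within 1σ̂, B = 1σ̂–2σ̂, A = 2σ̂–3σ̂, * = beyond 3σ̂; sign = side of CL): 1:-C, 2:-C, 3:+C, 4:+C, 5:+C, 6:+C, 7:-C, 8:-C, 9:-C, 10:-A, 11:-C, 12:-B, 13:-B, 14:-A, 15:+C
Rule 3 (four of five consecutive points beyond the same 1σ limit) is satisfied at point 14.

rule 3 at point 14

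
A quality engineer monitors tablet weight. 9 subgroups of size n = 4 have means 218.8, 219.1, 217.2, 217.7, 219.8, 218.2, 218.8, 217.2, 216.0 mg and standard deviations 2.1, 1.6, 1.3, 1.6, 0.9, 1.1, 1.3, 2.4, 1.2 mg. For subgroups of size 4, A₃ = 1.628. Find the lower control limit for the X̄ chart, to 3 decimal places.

215.647

X̄̄ = (218.8 + 219.1 + 217.2 + 217.7 + 219.8 + 218.2 + 218.8 + 217.2 + 216.0) / 9 = 218.0889
s̄ = (2.1 + 1.6 + 1.3 + 1.6 + 0.9 + 1.1 + 1.3 + 2.4 + 1.2) / 9 = 1.5000
LCL = X̄̄ − A₃·s̄ = 218.0889 − 1.628 × 1.5000 = 215.6469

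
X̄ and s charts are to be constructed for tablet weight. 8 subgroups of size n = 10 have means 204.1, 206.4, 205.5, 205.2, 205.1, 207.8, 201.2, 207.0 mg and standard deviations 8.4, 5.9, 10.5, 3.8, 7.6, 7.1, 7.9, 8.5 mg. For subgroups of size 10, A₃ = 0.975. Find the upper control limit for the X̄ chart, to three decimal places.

X̄̄ = (204.1 + 206.4 + 205.5 + 205.2 + 205.1 + 207.8 + 201.2 + 207.0) / 8 = 205.2875
s̄ = (8.4 + 5.9 + 10.5 + 3.8 + 7.6 + 7.1 + 7.9 + 8.5) / 8 = 7.4625
UCL = X̄̄ + A₃·s̄ = 205.2875 + 0.975 × 7.4625 = 212.5634

212.563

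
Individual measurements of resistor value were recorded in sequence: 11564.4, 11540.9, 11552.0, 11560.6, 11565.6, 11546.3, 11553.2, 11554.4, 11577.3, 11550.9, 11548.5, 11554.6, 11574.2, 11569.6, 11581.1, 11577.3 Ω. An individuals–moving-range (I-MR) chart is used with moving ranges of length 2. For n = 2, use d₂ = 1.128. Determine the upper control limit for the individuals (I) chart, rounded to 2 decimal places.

11591.34

X̄ = (11564.4 + 11540.9 + 11552.0 + 11560.6 + 11565.6 + 11546.3 + 11553.2 + 11554.4 + 11577.3 + 11550.9 + 11548.5 + 11554.6 + 11574.2 + 11569.6 + 11581.1 + 11577.3) / 16 = 11560.6812
Moving ranges: 23.5, 11.1, 8.6, 5.0, 19.3, 6.9, 1.2, 22.9, 26.4, 2.4, 6.1, 19.6, 4.6, 11.5, 3.8; M̄R̄ = 172.9000 / 15 = 11.5267
UCL = X̄ + 3·M̄R̄/d₂ = 11560.6812 + 3 × 11.5267 / 1.128 = 11591.3373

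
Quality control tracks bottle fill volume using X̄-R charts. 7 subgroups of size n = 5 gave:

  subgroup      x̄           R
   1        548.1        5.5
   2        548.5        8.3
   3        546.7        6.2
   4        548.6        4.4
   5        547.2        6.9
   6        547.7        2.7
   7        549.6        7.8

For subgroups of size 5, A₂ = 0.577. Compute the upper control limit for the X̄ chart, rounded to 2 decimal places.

X̄̄ = (548.1 + 548.5 + 546.7 + 548.6 + 547.2 + 547.7 + 549.6) / 7 = 3836.4000 / 7 = 548.0571
R̄ = (5.5 + 8.3 + 6.2 + 4.4 + 6.9 + 2.7 + 7.8) / 7 = 41.8000 / 7 = 5.9714
UCL = X̄̄ + A₂·R̄ = 548.0571 + 0.577 × 5.9714 = 551.5027

551.50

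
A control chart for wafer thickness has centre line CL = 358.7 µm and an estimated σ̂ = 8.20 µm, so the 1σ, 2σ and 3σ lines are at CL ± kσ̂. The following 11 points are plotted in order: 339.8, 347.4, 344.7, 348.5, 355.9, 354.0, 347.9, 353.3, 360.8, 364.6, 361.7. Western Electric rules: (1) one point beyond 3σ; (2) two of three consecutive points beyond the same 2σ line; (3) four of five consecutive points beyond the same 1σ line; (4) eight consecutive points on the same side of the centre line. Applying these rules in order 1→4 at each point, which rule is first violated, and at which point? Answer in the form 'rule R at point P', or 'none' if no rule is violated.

Zone of each point (C = within 1σ̂, B = 1σ̂–2σ̂, A = 2σ̂–3σ̂, * = beyond 3σ̂; sign = side of CL): 1:-A, 2:-B, 3:-B, 4:-B, 5:-C, 6:-C, 7:-B, 8:-C, 9:+C, 10:+C, 11:+C
Rule 3 (four of five consecutive points beyond the same 1σ limit) is satisfied at point 4.

rule 3 at point 4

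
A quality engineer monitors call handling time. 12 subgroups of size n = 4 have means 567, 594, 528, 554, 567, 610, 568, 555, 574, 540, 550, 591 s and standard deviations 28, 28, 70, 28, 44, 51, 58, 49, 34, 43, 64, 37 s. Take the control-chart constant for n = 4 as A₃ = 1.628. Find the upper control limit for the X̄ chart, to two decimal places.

638.95

X̄̄ = (567 + 594 + 528 + 554 + 567 + 610 + 568 + 555 + 574 + 540 + 550 + 591) / 12 = 566.5000
s̄ = (28 + 28 + 70 + 28 + 44 + 51 + 58 + 49 + 34 + 43 + 64 + 37) / 12 = 44.5000
UCL = X̄̄ + A₃·s̄ = 566.5000 + 1.628 × 44.5000 = 638.9460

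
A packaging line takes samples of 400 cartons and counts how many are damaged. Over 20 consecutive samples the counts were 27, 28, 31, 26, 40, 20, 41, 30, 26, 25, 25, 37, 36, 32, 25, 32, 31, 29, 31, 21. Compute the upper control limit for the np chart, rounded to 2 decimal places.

p̄ = Σdᵢ / (k·n) = 593 / (20 × 400) = 0.07412
UCL = np̄ + 3·√(np̄(1−p̄)) = 29.6500 + 3 × √(29.6500×0.92588) = 29.6500 + 3 × 5.2395 = 45.3685

45.37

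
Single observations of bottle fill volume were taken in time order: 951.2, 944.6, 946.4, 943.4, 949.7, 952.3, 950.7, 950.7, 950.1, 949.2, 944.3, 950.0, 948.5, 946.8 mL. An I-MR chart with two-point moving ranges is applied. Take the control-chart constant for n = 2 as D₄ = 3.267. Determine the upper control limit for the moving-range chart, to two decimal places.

Moving ranges: 6.6, 1.8, 3.0, 6.3, 2.6, 1.6, 0.0, 0.6, 0.9, 4.9, 5.7, 1.5, 1.7; M̄R̄ = 37.2000 / 13 = 2.8615
UCL_MR = D₄·M̄R̄ = 3.267 × 2.8615 = 9.3486

9.35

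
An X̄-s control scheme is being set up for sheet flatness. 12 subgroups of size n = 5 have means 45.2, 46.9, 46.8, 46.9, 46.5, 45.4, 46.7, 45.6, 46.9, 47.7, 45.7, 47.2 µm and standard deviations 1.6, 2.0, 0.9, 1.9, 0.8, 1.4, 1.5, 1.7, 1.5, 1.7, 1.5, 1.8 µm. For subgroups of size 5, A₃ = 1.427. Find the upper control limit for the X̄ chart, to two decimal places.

48.63

X̄̄ = (45.2 + 46.9 + 46.8 + 46.9 + 46.5 + 45.4 + 46.7 + 45.6 + 46.9 + 47.7 + 45.7 + 47.2) / 12 = 46.4583
s̄ = (1.6 + 2.0 + 0.9 + 1.9 + 0.8 + 1.4 + 1.5 + 1.7 + 1.5 + 1.7 + 1.5 + 1.8) / 12 = 1.5250
UCL = X̄̄ + A₃·s̄ = 46.4583 + 1.427 × 1.5250 = 48.6345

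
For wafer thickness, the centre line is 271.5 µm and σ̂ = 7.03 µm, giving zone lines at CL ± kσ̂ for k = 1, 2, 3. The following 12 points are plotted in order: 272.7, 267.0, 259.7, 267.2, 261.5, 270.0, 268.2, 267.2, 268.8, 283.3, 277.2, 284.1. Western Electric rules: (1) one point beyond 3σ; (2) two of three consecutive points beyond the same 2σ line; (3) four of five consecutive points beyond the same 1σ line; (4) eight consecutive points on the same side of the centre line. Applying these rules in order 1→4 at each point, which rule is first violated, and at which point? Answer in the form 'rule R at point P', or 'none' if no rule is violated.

rule 4 at point 9

Zone of each point (C = within 1σ̂, B = 1σ̂–2σ̂, A = 2σ̂–3σ̂, * = beyond 3σ̂; sign = side of CL): 1:+C, 2:-C, 3:-B, 4:-C, 5:-B, 6:-C, 7:-C, 8:-C, 9:-C, 10:+B, 11:+C, 12:+B
Rule 4 (eight consecutive points on the same side of the centre line) is satisfied at point 9.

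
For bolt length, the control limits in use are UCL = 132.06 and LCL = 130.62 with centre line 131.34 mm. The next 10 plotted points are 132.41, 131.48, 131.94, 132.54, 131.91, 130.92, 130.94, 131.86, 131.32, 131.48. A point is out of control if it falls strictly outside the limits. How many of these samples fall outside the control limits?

2

Compare each point to [130.62, 132.06]: sample 1 = 132.41 > UCL; sample 4 = 132.54 > UCL.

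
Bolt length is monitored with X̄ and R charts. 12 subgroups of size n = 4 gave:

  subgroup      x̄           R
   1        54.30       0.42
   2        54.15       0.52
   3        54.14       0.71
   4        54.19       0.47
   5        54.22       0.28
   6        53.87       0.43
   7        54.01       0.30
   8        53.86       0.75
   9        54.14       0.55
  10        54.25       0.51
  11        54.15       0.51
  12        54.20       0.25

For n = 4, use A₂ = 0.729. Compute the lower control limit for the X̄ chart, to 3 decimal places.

53.777

X̄̄ = (54.30 + 54.15 + 54.14 + 54.19 + 54.22 + 53.87 + 54.01 + 53.86 + 54.14 + 54.25 + 54.15 + 54.20) / 12 = 649.4800 / 12 = 54.1233
R̄ = (0.42 + 0.52 + 0.71 + 0.47 + 0.28 + 0.43 + 0.30 + 0.75 + 0.55 + 0.51 + 0.51 + 0.25) / 12 = 5.7000 / 12 = 0.4750
LCL = X̄̄ − A₂·R̄ = 54.1233 − 0.729 × 0.4750 = 53.7771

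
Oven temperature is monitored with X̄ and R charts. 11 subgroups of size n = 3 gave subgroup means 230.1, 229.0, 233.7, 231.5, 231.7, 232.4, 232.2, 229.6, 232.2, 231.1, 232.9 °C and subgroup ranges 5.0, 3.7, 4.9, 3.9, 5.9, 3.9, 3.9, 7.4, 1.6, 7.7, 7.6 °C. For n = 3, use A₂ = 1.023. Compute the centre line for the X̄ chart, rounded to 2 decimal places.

X̄̄ = (230.1 + 229.0 + 233.7 + 231.5 + 231.7 + 232.4 + 232.2 + 229.6 + 232.2 + 231.1 + 232.9) / 11 = 2546.4000 / 11 = 231.4909
CL = X̄̄ = 231.4909

231.49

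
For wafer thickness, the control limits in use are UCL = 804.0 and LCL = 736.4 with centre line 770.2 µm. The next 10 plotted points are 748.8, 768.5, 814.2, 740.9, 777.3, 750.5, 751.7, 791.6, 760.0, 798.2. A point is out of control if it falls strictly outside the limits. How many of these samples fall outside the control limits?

1

Compare each point to [736.4, 804.0]: sample 3 = 814.2 > UCL.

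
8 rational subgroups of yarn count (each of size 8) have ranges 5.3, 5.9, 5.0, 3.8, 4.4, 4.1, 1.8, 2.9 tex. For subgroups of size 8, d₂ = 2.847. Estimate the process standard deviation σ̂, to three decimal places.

R̄ = (5.3 + 5.9 + 5.0 + 3.8 + 4.4 + 4.1 + 1.8 + 2.9) / 8 = 4.1500
σ̂ = R̄ / d₂ = 4.1500 / 2.847 = 1.4577

1.458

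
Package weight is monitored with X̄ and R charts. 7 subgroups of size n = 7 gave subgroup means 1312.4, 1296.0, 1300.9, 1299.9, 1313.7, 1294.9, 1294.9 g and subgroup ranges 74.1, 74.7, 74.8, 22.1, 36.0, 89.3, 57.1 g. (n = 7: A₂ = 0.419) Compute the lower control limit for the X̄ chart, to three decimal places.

1276.189

X̄̄ = (1312.4 + 1296.0 + 1300.9 + 1299.9 + 1313.7 + 1294.9 + 1294.9) / 7 = 9112.7000 / 7 = 1301.8143
R̄ = (74.1 + 74.7 + 74.8 + 22.1 + 36.0 + 89.3 + 57.1) / 7 = 428.1000 / 7 = 61.1571
LCL = X̄̄ − A₂·R̄ = 1301.8143 − 0.419 × 61.1571 = 1276.1894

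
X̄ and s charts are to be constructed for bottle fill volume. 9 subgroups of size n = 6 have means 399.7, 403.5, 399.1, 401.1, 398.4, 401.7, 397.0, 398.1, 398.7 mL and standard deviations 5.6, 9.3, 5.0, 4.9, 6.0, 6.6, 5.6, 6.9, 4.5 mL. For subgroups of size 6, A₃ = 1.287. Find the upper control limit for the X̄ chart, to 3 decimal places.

407.479

X̄̄ = (399.7 + 403.5 + 399.1 + 401.1 + 398.4 + 401.7 + 397.0 + 398.1 + 398.7) / 9 = 399.7000
s̄ = (5.6 + 9.3 + 5.0 + 4.9 + 6.0 + 6.6 + 5.6 + 6.9 + 4.5) / 9 = 6.0444
UCL = X̄̄ + A₃·s̄ = 399.7000 + 1.287 × 6.0444 = 407.4792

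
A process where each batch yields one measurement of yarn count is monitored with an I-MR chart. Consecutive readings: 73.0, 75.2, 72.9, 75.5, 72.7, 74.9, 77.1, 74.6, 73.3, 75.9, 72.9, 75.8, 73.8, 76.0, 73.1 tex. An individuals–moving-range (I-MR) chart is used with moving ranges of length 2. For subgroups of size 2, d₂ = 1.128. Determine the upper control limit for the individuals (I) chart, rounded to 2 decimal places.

80.85

X̄ = (73.0 + 75.2 + 72.9 + 75.5 + 72.7 + 74.9 + 77.1 + 74.6 + 73.3 + 75.9 + 72.9 + 75.8 + 73.8 + 76.0 + 73.1) / 15 = 74.4467
Moving ranges: 2.2, 2.3, 2.6, 2.8, 2.2, 2.2, 2.5, 1.3, 2.6, 3.0, 2.9, 2.0, 2.2, 2.9; M̄R̄ = 33.7000 / 14 = 2.4071
UCL = X̄ + 3·M̄R̄/d₂ = 74.4467 + 3 × 2.4071 / 1.128 = 80.8486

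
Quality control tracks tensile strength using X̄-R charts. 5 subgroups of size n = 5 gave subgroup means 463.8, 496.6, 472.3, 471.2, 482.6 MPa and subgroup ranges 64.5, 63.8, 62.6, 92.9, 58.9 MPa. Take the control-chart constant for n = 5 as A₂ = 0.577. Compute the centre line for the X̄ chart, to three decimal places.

X̄̄ = (463.8 + 496.6 + 472.3 + 471.2 + 482.6) / 5 = 2386.5000 / 5 = 477.3000
CL = X̄̄ = 477.3000

477.300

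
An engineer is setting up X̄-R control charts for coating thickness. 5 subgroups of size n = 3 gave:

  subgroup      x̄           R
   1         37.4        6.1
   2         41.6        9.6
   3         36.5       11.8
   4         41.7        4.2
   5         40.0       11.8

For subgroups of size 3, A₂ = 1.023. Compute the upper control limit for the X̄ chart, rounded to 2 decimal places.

X̄̄ = (37.4 + 41.6 + 36.5 + 41.7 + 40.0) / 5 = 197.2000 / 5 = 39.4400
R̄ = (6.1 + 9.6 + 11.8 + 4.2 + 11.8) / 5 = 43.5000 / 5 = 8.7000
UCL = X̄̄ + A₂·R̄ = 39.4400 + 1.023 × 8.7000 = 48.3401

48.34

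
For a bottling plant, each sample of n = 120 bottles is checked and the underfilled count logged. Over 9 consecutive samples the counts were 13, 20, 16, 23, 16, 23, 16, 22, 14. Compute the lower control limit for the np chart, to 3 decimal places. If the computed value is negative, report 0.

6.347

p̄ = Σdᵢ / (k·n) = 163 / (9 × 120) = 0.15093
LCL = np̄ − 3·√(np̄(1−p̄)) = 18.1111 − 3 × 3.9214 = 6.3468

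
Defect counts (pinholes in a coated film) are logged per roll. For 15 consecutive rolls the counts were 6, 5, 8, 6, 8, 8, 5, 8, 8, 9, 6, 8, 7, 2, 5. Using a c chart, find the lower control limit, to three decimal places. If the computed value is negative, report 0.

0.000

c̄ = (6 + 5 + 8 + 6 + 8 + 8 + 5 + 8 + 8 + 9 + 6 + 8 + 7 + 2 + 5) / 15 = 99 / 15 = 6.6000
LCL = c̄ − 3√c̄ = 6.6000 − 3 × 2.5690 = -1.1071 → 0 (cannot be negative)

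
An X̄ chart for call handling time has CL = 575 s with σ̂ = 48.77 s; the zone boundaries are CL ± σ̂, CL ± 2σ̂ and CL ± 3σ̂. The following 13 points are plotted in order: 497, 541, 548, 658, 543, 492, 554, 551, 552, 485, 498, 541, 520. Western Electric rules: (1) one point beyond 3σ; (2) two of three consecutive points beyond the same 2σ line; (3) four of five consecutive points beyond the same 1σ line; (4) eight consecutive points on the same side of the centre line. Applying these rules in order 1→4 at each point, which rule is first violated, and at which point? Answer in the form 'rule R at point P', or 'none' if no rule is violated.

rule 4 at point 12

Zone of each point (C = within 1σ̂, B = 1σ̂–2σ̂, A = 2σ̂–3σ̂, * = beyond 3σ̂; sign = side of CL): 1:-B, 2:-C, 3:-C, 4:+B, 5:-C, 6:-B, 7:-C, 8:-C, 9:-C, 10:-B, 11:-B, 12:-C, 13:-B
Rule 4 (eight consecutive points on the same side of the centre line) is satisfied at point 12.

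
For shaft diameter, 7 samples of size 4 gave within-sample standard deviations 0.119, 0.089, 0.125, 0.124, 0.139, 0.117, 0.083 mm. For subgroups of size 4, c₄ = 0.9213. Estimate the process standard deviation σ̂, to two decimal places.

s̄ = (0.119 + 0.089 + 0.125 + 0.124 + 0.139 + 0.117 + 0.083) / 7 = 0.1137
σ̂ = s̄ / c₄ = 0.1137 / 0.9213 = 0.1234

0.12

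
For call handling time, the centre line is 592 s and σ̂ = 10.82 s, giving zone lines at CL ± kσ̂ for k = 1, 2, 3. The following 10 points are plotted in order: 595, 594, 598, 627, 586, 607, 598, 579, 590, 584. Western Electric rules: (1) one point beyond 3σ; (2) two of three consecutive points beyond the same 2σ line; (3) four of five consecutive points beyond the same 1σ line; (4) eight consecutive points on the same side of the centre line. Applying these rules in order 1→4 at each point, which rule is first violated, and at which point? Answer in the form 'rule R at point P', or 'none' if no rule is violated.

Zone of each point (C = within 1σ̂, B = 1σ̂–2σ̂, A = 2σ̂–3σ̂, * = beyond 3σ̂; sign = side of CL): 1:+C, 2:+C, 3:+C, 4:+*, 5:-C, 6:+B, 7:+C, 8:-B, 9:-C, 10:-C
Rule 1 (one point beyond the 3σ limits) is satisfied at point 4.

rule 1 at point 4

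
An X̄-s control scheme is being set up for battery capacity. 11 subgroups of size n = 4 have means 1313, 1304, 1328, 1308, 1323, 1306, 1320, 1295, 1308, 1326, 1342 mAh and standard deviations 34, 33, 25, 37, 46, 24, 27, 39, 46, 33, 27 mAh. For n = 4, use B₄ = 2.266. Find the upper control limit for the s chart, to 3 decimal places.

s̄ = (34 + 33 + 25 + 37 + 46 + 24 + 27 + 39 + 46 + 33 + 27) / 11 = 33.7273
UCL_s = B₄·s̄ = 2.266 × 33.7273 = 76.4260

76.426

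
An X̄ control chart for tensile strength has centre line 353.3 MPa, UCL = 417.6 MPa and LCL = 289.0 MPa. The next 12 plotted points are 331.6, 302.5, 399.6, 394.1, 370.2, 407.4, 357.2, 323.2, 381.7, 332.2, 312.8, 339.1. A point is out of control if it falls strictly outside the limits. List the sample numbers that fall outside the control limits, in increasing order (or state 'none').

All 12 points lie within [289.0, 417.6].

none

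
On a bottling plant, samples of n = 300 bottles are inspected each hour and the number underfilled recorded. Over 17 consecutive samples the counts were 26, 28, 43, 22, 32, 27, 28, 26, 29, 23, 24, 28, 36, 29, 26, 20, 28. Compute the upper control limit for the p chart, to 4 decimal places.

0.1435

p̄ = Σdᵢ / (k·n) = 475 / (17 × 300) = 0.09314
UCL = p̄ + 3·√(p̄(1−p̄)/n) = 0.09314 + 3 × √(0.09314×0.90686/300) = 0.09314 + 3 × 0.01678 = 0.14347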